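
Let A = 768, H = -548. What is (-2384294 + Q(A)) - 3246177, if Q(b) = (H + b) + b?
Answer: -5629483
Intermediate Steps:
Q(b) = -548 + 2*b (Q(b) = (-548 + b) + b = -548 + 2*b)
(-2384294 + Q(A)) - 3246177 = (-2384294 + (-548 + 2*768)) - 3246177 = (-2384294 + (-548 + 1536)) - 3246177 = (-2384294 + 988) - 3246177 = -2383306 - 3246177 = -5629483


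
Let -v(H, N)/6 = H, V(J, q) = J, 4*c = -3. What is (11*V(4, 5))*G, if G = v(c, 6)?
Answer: 198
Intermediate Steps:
c = -¾ (c = (¼)*(-3) = -¾ ≈ -0.75000)
v(H, N) = -6*H
G = 9/2 (G = -6*(-¾) = 9/2 ≈ 4.5000)
(11*V(4, 5))*G = (11*4)*(9/2) = 44*(9/2) = 198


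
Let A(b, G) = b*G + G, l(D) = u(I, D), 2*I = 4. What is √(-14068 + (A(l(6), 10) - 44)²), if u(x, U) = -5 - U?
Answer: 2*√1667 ≈ 81.658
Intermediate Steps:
I = 2 (I = (½)*4 = 2)
l(D) = -5 - D
A(b, G) = G + G*b (A(b, G) = G*b + G = G + G*b)
√(-14068 + (A(l(6), 10) - 44)²) = √(-14068 + (10*(1 + (-5 - 1*6)) - 44)²) = √(-14068 + (10*(1 + (-5 - 6)) - 44)²) = √(-14068 + (10*(1 - 11) - 44)²) = √(-14068 + (10*(-10) - 44)²) = √(-14068 + (-100 - 44)²) = √(-14068 + (-144)²) = √(-14068 + 20736) = √6668 = 2*√1667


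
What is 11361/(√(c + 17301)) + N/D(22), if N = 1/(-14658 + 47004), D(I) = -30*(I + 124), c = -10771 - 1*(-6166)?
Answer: -1/141675480 + 3787*√6/92 ≈ 100.83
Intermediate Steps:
c = -4605 (c = -10771 + 6166 = -4605)
D(I) = -3720 - 30*I (D(I) = -30*(124 + I) = -3720 - 30*I)
N = 1/32346 ≈ 3.0916e-5
11361/(√(c + 17301)) + N/D(22) = 11361/(√(-4605 + 17301)) + 1/(32346*(-3720 - 30*22)) = 11361/(√12696) + 1/(32346*(-3720 - 660)) = 11361/((46*√6)) + (1/32346)/(-4380) = 11361*(√6/276) + (1/32346)*(-1/4380) = 3787*√6/92 - 1/141675480 = -1/141675480 + 3787*√6/92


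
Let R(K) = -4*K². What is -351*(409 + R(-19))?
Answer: 363285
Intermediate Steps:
-351*(409 + R(-19)) = -351*(409 - 4*(-19)²) = -351*(409 - 4*361) = -351*(409 - 1444) = -351*(-1035) = 363285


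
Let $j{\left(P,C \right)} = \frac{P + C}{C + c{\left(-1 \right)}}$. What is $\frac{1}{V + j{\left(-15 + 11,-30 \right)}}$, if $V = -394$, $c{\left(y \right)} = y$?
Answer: $- \frac{31}{12180} \approx -0.0025452$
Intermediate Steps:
$j{\left(P,C \right)} = \frac{C + P}{-1 + C}$ ($j{\left(P,C \right)} = \frac{P + C}{C - 1} = \frac{C + P}{-1 + C}$)
$\frac{1}{V + j{\left(-15 + 11,-30 \right)}} = \frac{1}{-394 + \frac{-30 + \left(-15 + 11\right)}{-1 - 30}} = \frac{1}{-394 + \frac{-30 - 4}{-31}} = \frac{1}{-394 - - \frac{34}{31}} = \frac{1}{-394 + \frac{34}{31}} = \frac{1}{- \frac{12180}{31}} = - \frac{31}{12180}$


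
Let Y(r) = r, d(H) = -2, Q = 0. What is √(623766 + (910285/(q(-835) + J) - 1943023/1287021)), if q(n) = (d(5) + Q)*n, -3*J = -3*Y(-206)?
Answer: √61574977732309321581318/314033124 ≈ 790.18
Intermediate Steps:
J = -206 (J = -(-1)*(-206) = -⅓*618 = -206)
q(n) = -2*n (q(n) = (-2 + 0)*n = -2*n)
√(623766 + (910285/(q(-835) + J) - 1943023/1287021)) = √(623766 + (910285/(-2*(-835) - 206) - 1943023/1287021)) = √(623766 + (910285/(1670 - 206) - 1943023*1/1287021)) = √(623766 + (910285/1464 - 1943023/1287021)) = √(623766 + 389570441771/628066248) = √(392155941691739/628066248) = √61574977732309321581318/314033124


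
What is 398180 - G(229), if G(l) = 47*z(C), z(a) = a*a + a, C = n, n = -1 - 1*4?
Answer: 397240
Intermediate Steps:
n = -5 (n = -1 - 4 = -5)
C = -5
z(a) = a + a² (z(a) = a² + a = a + a²)
G(l) = 940 (G(l) = 47*(-5*(1 - 5)) = 47*(-5*(-4)) = 47*20 = 940)
398180 - G(229) = 398180 - 1*940 = 398180 - 940 = 397240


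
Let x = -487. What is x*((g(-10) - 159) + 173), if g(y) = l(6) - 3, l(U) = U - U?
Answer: -5357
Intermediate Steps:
l(U) = 0
g(y) = -3 (g(y) = 0 - 3 = -3)
x*((g(-10) - 159) + 173) = -487*((-3 - 159) + 173) = -487*(-162 + 173) = -487*11 = -5357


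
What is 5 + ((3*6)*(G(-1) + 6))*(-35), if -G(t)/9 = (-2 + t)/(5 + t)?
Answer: -16055/2 ≈ -8027.5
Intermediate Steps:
G(t) = -9*(-2 + t)/(5 + t)
5 + ((3*6)*(G(-1) + 6))*(-35) = 5 + ((3*6)*(9*(2 - 1*(-1))/(5 - 1) + 6))*(-35) = 5 + (18*(9*(2 + 1)/4 + 6))*(-35) = 5 + (18*(9*(1/4)*3 + 6))*(-35) = 5 + (18*(27/4 + 6))*(-35) = 5 + (18*(51/4))*(-35) = 5 + (459/2)*(-35) = 5 - 16065/2 = -16055/2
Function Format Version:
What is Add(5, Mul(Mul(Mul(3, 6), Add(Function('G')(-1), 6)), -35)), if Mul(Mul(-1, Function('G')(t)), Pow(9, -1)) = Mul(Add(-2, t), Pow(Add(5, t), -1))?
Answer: Rational(-16055, 2) ≈ -8027.5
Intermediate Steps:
Function('G')(t) = Mul(-9, Pow(Add(5, t), -1), Add(-2, t)) (Function('G')(t) = Mul(-9, Mul(Add(-2, t), Pow(Add(5, t), -1))) = Mul(-9, Mul(Pow(Add(5, t), -1), Add(-2, t))) = Mul(-9, Pow(Add(5, t), -1), Add(-2, t)))
Add(5, Mul(Mul(Mul(3, 6), Add(Function('G')(-1), 6)), -35)) = Add(5, Mul(Mul(Mul(3, 6), Add(Mul(9, Pow(Add(5, -1), -1), Add(2, Mul(-1, -1))), 6)), -35)) = Add(5, Mul(Mul(18, Add(Mul(9, Pow(4, -1), Add(2, 1)), 6)), -35)) = Add(5, Mul(Mul(18, Add(Mul(9, Rational(1, 4), 3), 6)), -35)) = Add(5, Mul(Mul(18, Add(Rational(27, 4), 6)), -35)) = Add(5, Mul(Mul(18, Rational(51, 4)), -35)) = Add(5, Mul(Rational(459, 2), -35)) = Add(5, Rational(-16065, 2)) = Rational(-16055, 2)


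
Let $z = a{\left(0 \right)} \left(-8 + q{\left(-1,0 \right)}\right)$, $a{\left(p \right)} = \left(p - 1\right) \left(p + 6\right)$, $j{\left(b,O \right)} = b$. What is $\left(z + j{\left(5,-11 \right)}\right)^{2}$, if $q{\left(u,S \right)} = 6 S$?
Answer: $2809$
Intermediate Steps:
$a{\left(p \right)} = \left(-1 + p\right) \left(6 + p\right)$
$z = 48$ ($z = \left(-6 + 0^{2} + 5 \cdot 0\right) \left(-8 + 6 \cdot 0\right) = \left(-6 + 0 + 0\right) \left(-8 + 0\right) = \left(-6\right) \left(-8\right) = 48$)
$\left(z + j{\left(5,-11 \right)}\right)^{2} = \left(48 + 5\right)^{2} = 53^{2} = 2809$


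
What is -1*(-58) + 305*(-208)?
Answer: -63382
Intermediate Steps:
-1*(-58) + 305*(-208) = 58 - 63440 = -63382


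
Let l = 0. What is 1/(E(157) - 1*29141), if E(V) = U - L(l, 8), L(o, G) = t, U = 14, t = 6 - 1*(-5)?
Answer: -1/29138 ≈ -3.4319e-5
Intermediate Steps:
t = 11 (t = 6 + 5 = 11)
L(o, G) = 11
E(V) = 3 (E(V) = 14 - 1*11 = 14 - 11 = 3)
1/(E(157) - 1*29141) = 1/(3 - 1*29141) = 1/(3 - 29141) = 1/(-29138) = -1/29138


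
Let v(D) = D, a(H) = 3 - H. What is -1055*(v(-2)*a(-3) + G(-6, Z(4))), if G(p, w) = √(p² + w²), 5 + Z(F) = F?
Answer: 12660 - 1055*√37 ≈ 6242.7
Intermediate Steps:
Z(F) = -5 + F
-1055*(v(-2)*a(-3) + G(-6, Z(4))) = -1055*(-2*(3 - 1*(-3)) + √((-6)² + (-5 + 4)²)) = -1055*(-2*(3 + 3) + √(36 + (-1)²)) = -1055*(-2*6 + √(36 + 1)) = -1055*(-12 + √37) = 12660 - 1055*√37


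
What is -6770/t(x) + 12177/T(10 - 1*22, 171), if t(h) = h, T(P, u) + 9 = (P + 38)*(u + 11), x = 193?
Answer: -29624549/911539 ≈ -32.500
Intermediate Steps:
T(P, u) = -9 + (11 + u)*(38 + P) (T(P, u) = -9 + (P + 38)*(u + 11) = -9 + (38 + P)*(11 + u) = -9 + (11 + u)*(38 + P))
-6770/t(x) + 12177/T(10 - 1*22, 171) = -6770/193 + 12177/(409 + 11*(10 - 1*22) + 38*171 + (10 - 1*22)*171) = -6770*1/193 + 12177/(409 + 11*(10 - 22) + 6498 + (10 - 22)*171) = -6770/193 + 12177/(409 + 11*(-12) + 6498 - 12*171) = -6770/193 + 12177/(409 - 132 + 6498 - 2052) = -6770/193 + 12177/4723 = -29624549/911539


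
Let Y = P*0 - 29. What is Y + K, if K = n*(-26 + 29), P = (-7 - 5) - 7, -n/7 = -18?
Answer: 349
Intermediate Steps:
n = 126 (n = -7*(-18) = 126)
P = -19 (P = -12 - 7 = -19)
Y = -29 (Y = -19*0 - 29 = 0 - 29 = -29)
K = 378 (K = 126*(-26 + 29) = 126*3 = 378)
Y + K = -29 + 378 = 349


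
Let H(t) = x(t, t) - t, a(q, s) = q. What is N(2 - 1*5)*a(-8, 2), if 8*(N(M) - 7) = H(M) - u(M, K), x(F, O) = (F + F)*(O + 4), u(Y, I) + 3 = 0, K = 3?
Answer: -56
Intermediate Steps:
u(Y, I) = -3 (u(Y, I) = -3 + 0 = -3)
x(F, O) = 2*F*(4 + O) (x(F, O) = (2*F)*(4 + O) = 2*F*(4 + O))
H(t) = -t + 2*t*(4 + t) (H(t) = 2*t*(4 + t) - t = -t + 2*t*(4 + t))
N(M) = 59/8 + M*(7 + 2*M)/8 (N(M) = 7 + (M*(7 + 2*M) - 1*(-3))/8 = 7 + (M*(7 + 2*M) + 3)/8 = 7 + (3 + M*(7 + 2*M))/8 = 7 + (3/8 + M*(7 + 2*M)/8) = 59/8 + M*(7 + 2*M)/8)
N(2 - 1*5)*a(-8, 2) = (59/8 - (2 - 1*5)/8 + (2 - 1*5)*(4 + (2 - 1*5))/4)*(-8) = (59/8 - (2 - 5)/8 + (2 - 5)*(4 + (2 - 5))/4)*(-8) = (59/8 - ⅛*(-3) + (¼)*(-3)*(4 - 3))*(-8) = (59/8 + 3/8 + (¼)*(-3)*1)*(-8) = (59/8 + 3/8 - ¾)*(-8) = 7*(-8) = -56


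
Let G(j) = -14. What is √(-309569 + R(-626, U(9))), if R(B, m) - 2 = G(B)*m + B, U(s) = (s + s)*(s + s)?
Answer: I*√314729 ≈ 561.01*I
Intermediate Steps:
U(s) = 4*s² (U(s) = (2*s)*(2*s) = 4*s²)
R(B, m) = 2 + B - 14*m (R(B, m) = 2 + (-14*m + B) = 2 + (B - 14*m) = 2 + B - 14*m)
√(-309569 + R(-626, U(9))) = √(-309569 + (2 - 626 - 56*9²)) = √(-309569 + (2 - 626 - 56*81)) = √(-309569 + (2 - 626 - 14*324)) = √(-309569 + (2 - 626 - 4536)) = √(-309569 - 5160) = √(-314729) = I*√314729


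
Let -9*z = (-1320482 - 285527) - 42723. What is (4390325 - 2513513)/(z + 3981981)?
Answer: 2413044/5355223 ≈ 0.45060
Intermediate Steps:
z = 1648732/9 (z = -((-1320482 - 285527) - 42723)/9 = -(-1606009 - 42723)/9 = -1/9*(-1648732) = 1648732/9 ≈ 1.8319e+5)
(4390325 - 2513513)/(z + 3981981) = (4390325 - 2513513)/(1648732/9 + 3981981) = 1876812/(37486561/9) = 1876812*(9/37486561) = 2413044/5355223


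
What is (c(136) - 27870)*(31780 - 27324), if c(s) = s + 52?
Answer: -123350992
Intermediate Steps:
c(s) = 52 + s
(c(136) - 27870)*(31780 - 27324) = ((52 + 136) - 27870)*(31780 - 27324) = (188 - 27870)*4456 = -27682*4456 = -123350992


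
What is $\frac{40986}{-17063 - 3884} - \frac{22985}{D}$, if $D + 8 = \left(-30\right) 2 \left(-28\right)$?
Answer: $- \frac{549995387}{35023384} \approx -15.704$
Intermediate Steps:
$D = 1672$ ($D = -8 + \left(-30\right) 2 \left(-28\right) = -8 - -1680 = -8 + 1680 = 1672$)
$\frac{40986}{-17063 - 3884} - \frac{22985}{D} = \frac{40986}{-17063 - 3884} - \frac{22985}{1672} = \frac{40986}{-20947} - \frac{22985}{1672} = 40986 \left(- \frac{1}{20947}\right) - \frac{22985}{1672} = - \frac{40986}{20947} - \frac{22985}{1672} = - \frac{549995387}{35023384}$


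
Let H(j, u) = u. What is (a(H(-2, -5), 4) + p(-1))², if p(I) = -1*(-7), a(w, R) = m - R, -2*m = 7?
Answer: ¼ ≈ 0.25000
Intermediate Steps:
m = -7/2 (m = -½*7 = -7/2 ≈ -3.5000)
a(w, R) = -7/2 - R
p(I) = 7
(a(H(-2, -5), 4) + p(-1))² = ((-7/2 - 1*4) + 7)² = ((-7/2 - 4) + 7)² = (-15/2 + 7)² = (-½)² = ¼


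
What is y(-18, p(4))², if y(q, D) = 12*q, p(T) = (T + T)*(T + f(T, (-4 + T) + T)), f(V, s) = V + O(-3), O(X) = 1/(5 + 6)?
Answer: 46656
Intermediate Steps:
O(X) = 1/11
f(V, s) = 1/11 + V (f(V, s) = V + 1/11 = 1/11 + V)
p(T) = 2*T*(1/11 + 2*T) (p(T) = (T + T)*(T + (1/11 + T)) = (2*T)*(1/11 + 2*T) = 2*T*(1/11 + 2*T))
y(-18, p(4))² = (12*(-18))² = (-216)² = 46656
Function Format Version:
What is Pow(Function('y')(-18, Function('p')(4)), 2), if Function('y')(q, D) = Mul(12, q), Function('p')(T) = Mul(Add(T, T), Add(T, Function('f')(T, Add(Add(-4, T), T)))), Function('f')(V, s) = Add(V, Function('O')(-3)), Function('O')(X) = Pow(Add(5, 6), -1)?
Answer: 46656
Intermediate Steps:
Function('O')(X) = Rational(1, 11) (Function('O')(X) = Pow(11, -1) = Rational(1, 11))
Function('f')(V, s) = Add(Rational(1, 11), V) (Function('f')(V, s) = Add(V, Rational(1, 11)) = Add(Rational(1, 11), V))
Function('p')(T) = Mul(2, T, Add(Rational(1, 11), Mul(2, T))) (Function('p')(T) = Mul(Add(T, T), Add(T, Add(Rational(1, 11), T))) = Mul(Mul(2, T), Add(Rational(1, 11), Mul(2, T))) = Mul(2, T, Add(Rational(1, 11), Mul(2, T))))
Pow(Function('y')(-18, Function('p')(4)), 2) = Pow(Mul(12, -18), 2) = Pow(-216, 2) = 46656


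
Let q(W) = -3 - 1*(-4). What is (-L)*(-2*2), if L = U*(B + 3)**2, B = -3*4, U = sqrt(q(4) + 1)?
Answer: 324*sqrt(2) ≈ 458.21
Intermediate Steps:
q(W) = 1 (q(W) = -3 + 4 = 1)
U = sqrt(2) (U = sqrt(1 + 1) = sqrt(2) ≈ 1.4142)
B = -12
L = 81*sqrt(2) (L = sqrt(2)*(-12 + 3)**2 = sqrt(2)*(-9)**2 = sqrt(2)*81 = 81*sqrt(2) ≈ 114.55)
(-L)*(-2*2) = (-81*sqrt(2))*(-2*2) = -81*sqrt(2)*(-4) = 324*sqrt(2)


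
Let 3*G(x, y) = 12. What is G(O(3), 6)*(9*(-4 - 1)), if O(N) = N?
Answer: -180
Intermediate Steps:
G(x, y) = 4 (G(x, y) = (⅓)*12 = 4)
G(O(3), 6)*(9*(-4 - 1)) = 4*(9*(-4 - 1)) = 4*(9*(-5)) = 4*(-45) = -180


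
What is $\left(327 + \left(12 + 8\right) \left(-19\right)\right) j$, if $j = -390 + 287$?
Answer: $5459$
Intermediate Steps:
$j = -103$
$\left(327 + \left(12 + 8\right) \left(-19\right)\right) j = \left(327 + \left(12 + 8\right) \left(-19\right)\right) \left(-103\right) = \left(327 + 20 \left(-19\right)\right) \left(-103\right) = \left(327 - 380\right) \left(-103\right) = \left(-53\right) \left(-103\right) = 5459$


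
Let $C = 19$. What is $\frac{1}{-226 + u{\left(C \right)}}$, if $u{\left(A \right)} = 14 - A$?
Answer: $- \frac{1}{231} \approx -0.004329$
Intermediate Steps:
$\frac{1}{-226 + u{\left(C \right)}} = \frac{1}{-226 + \left(14 - 19\right)} = \frac{1}{-226 - 5} = \frac{1}{-231} = - \frac{1}{231}$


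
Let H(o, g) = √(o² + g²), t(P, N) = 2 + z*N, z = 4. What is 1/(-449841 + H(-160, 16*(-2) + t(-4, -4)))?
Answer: -449841/202356897565 - 26*√41/202356897565 ≈ -2.2238e-6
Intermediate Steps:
t(P, N) = 2 + 4*N
H(o, g) = √(g² + o²)
1/(-449841 + H(-160, 16*(-2) + t(-4, -4))) = 1/(-449841 + √((16*(-2) + (2 + 4*(-4)))² + (-160)²)) = 1/(-449841 + √((-32 + (2 - 16))² + 25600)) = 1/(-449841 + √((-32 - 14)² + 25600)) = 1/(-449841 + √((-46)² + 25600)) = 1/(-449841 + √(2116 + 25600)) = 1/(-449841 + √27716) = 1/(-449841 + 26*√41)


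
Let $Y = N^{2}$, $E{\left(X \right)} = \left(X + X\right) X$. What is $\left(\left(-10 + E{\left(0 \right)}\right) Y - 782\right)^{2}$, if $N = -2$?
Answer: $675684$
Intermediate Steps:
$E{\left(X \right)} = 2 X^{2}$ ($E{\left(X \right)} = 2 X X = 2 X^{2}$)
$Y = 4$ ($Y = \left(-2\right)^{2} = 4$)
$\left(\left(-10 + E{\left(0 \right)}\right) Y - 782\right)^{2} = \left(\left(-10 + 2 \cdot 0^{2}\right) 4 - 782\right)^{2} = \left(\left(-10 + 2 \cdot 0\right) 4 - 782\right)^{2} = \left(\left(-10 + 0\right) 4 - 782\right)^{2} = \left(\left(-10\right) 4 - 782\right)^{2} = \left(-40 - 782\right)^{2} = \left(-822\right)^{2} = 675684$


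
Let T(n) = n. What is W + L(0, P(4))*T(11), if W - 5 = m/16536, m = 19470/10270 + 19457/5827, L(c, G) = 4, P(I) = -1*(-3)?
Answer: 1212229420091/24739216086 ≈ 49.000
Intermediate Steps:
P(I) = 3
m = 31327508/5984329 (m = 19470*(1/10270) + 19457*(1/5827) = 1947/1027 + 19457/5827 = 31327508/5984329 ≈ 5.2349)
W = 123703912307/24739216086 (W = 5 + (31327508/5984329)/16536 = 5 + (31327508/5984329)*(1/16536) = 5 + 7831877/24739216086 = 123703912307/24739216086 ≈ 5.0003)
W + L(0, P(4))*T(11) = 123703912307/24739216086 + 4*11 = 123703912307/24739216086 + 44 = 1212229420091/24739216086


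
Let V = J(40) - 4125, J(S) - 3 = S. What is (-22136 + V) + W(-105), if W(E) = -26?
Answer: -26244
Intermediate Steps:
J(S) = 3 + S
V = -4082 (V = (3 + 40) - 4125 = 43 - 4125 = -4082)
(-22136 + V) + W(-105) = (-22136 - 4082) - 26 = -26218 - 26 = -26244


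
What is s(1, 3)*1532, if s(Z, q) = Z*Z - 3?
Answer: -3064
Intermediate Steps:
s(Z, q) = -3 + Z² (s(Z, q) = Z² - 3 = -3 + Z²)
s(1, 3)*1532 = (-3 + 1²)*1532 = (-3 + 1)*1532 = -2*1532 = -3064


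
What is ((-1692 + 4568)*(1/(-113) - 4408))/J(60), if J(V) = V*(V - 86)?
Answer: 23875833/2938 ≈ 8126.6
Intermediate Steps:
J(V) = V*(-86 + V)
((-1692 + 4568)*(1/(-113) - 4408))/J(60) = ((-1692 + 4568)*(1/(-113) - 4408))/((60*(-86 + 60))) = (2876*(-1/113 - 4408))/((60*(-26))) = (2876*(-498105/113))/(-1560) = -1432549980/113*(-1/1560) = 23875833/2938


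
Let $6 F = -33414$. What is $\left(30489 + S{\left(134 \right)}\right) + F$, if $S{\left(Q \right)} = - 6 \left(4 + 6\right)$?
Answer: $24860$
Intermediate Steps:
$F = -5569$ ($F = \frac{1}{6} \left(-33414\right) = -5569$)
$S{\left(Q \right)} = -60$ ($S{\left(Q \right)} = \left(-6\right) 10 = -60$)
$\left(30489 + S{\left(134 \right)}\right) + F = \left(30489 - 60\right) - 5569 = 30429 - 5569 = 24860$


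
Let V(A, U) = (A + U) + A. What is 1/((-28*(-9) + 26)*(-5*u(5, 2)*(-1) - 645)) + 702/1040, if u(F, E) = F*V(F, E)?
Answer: 258953/383640 ≈ 0.67499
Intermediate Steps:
V(A, U) = U + 2*A
u(F, E) = F*(E + 2*F)
1/((-28*(-9) + 26)*(-5*u(5, 2)*(-1) - 645)) + 702/1040 = 1/((-28*(-9) + 26)*(-25*(2 + 2*5)*(-1) - 645)) + 702/1040 = 1/((252 + 26)*(-25*(2 + 10)*(-1) - 645)) + 702*(1/1040) = 1/(278*(-25*12*(-1) - 645)) + 27/40 = 1/(278*(-5*60*(-1) - 645)) + 27/40 = 1/(278*(-300*(-1) - 645)) + 27/40 = 1/(278*(300 - 645)) + 27/40 = (1/278)/(-345) + 27/40 = (1/278)*(-1/345) + 27/40 = -1/95910 + 27/40 = 258953/383640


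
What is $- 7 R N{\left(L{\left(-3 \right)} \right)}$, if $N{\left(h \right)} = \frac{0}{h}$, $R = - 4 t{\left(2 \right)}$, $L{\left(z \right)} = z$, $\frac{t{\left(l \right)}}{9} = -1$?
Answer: $0$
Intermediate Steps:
$t{\left(l \right)} = -9$ ($t{\left(l \right)} = 9 \left(-1\right) = -9$)
$R = 36$ ($R = \left(-4\right) \left(-9\right) = 36$)
$N{\left(h \right)} = 0$
$- 7 R N{\left(L{\left(-3 \right)} \right)} = \left(-7\right) 36 \cdot 0 = \left(-252\right) 0 = 0$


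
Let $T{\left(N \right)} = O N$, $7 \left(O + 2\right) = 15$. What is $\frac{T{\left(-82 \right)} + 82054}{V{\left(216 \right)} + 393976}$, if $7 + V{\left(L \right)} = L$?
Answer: $\frac{191432}{919765} \approx 0.20813$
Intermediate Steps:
$O = \frac{1}{7}$ ($O = -2 + \frac{1}{7} \cdot 15 = -2 + \frac{15}{7} = \frac{1}{7} \approx 0.14286$)
$V{\left(L \right)} = -7 + L$
$T{\left(N \right)} = \frac{N}{7}$
$\frac{T{\left(-82 \right)} + 82054}{V{\left(216 \right)} + 393976} = \frac{\frac{1}{7} \left(-82\right) + 82054}{\left(-7 + 216\right) + 393976} = \frac{- \frac{82}{7} + 82054}{209 + 393976} = \frac{574296}{7 \cdot 394185} = \frac{574296}{7} \cdot \frac{1}{394185} = \frac{191432}{919765}$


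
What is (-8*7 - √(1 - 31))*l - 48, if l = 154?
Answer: -8672 - 154*I*√30 ≈ -8672.0 - 843.49*I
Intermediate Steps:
(-8*7 - √(1 - 31))*l - 48 = (-8*7 - √(1 - 31))*154 - 48 = (-56 - √(-30))*154 - 48 = (-56 - I*√30)*154 - 48 = (-8624 - 154*I*√30) - 48 = -8672 - 154*I*√30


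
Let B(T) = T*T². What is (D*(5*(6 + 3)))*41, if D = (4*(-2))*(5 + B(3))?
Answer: -472320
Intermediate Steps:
B(T) = T³
D = -256 (D = (4*(-2))*(5 + 3³) = -8*(5 + 27) = -8*32 = -256)
(D*(5*(6 + 3)))*41 = -1280*(6 + 3)*41 = -1280*9*41 = -256*45*41 = -11520*41 = -472320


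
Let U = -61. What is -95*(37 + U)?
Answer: 2280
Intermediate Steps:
-95*(37 + U) = -95*(37 - 61) = -95*(-24) = 2280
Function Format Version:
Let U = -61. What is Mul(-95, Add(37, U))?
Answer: 2280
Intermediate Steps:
Mul(-95, Add(37, U)) = Mul(-95, Add(37, -61)) = Mul(-95, -24) = 2280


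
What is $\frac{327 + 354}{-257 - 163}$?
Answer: $- \frac{227}{140} \approx -1.6214$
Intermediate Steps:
$\frac{327 + 354}{-257 - 163} = \frac{681}{-420} = 681 \left(- \frac{1}{420}\right) = - \frac{227}{140}$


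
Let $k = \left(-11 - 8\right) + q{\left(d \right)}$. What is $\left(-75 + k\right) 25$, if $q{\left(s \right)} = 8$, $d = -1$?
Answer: $-2150$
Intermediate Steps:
$k = -11$ ($k = \left(-11 - 8\right) + 8 = -19 + 8 = -11$)
$\left(-75 + k\right) 25 = \left(-75 - 11\right) 25 = \left(-86\right) 25 = -2150$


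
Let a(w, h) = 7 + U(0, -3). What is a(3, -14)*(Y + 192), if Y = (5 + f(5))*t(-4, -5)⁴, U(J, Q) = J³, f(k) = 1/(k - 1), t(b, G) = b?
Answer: 10752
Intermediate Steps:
f(k) = 1/(-1 + k)
a(w, h) = 7 (a(w, h) = 7 + 0³ = 7 + 0 = 7)
Y = 1344 (Y = (5 + 1/(-1 + 5))*(-4)⁴ = (5 + 1/4)*256 = (5 + ¼)*256 = (21/4)*256 = 1344)
a(3, -14)*(Y + 192) = 7*(1344 + 192) = 7*1536 = 10752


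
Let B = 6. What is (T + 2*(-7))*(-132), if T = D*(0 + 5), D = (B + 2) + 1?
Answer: -4092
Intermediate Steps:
D = 9 (D = (6 + 2) + 1 = 8 + 1 = 9)
T = 45 (T = 9*(0 + 5) = 9*5 = 45)
(T + 2*(-7))*(-132) = (45 + 2*(-7))*(-132) = (45 - 14)*(-132) = 31*(-132) = -4092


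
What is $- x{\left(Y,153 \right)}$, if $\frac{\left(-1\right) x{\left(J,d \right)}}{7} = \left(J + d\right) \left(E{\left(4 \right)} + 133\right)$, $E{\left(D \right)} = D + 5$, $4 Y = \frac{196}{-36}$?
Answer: $\frac{2713123}{18} \approx 1.5073 \cdot 10^{5}$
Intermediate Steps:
$Y = - \frac{49}{36}$ ($Y = \frac{196 \frac{1}{-36}}{4} = \frac{196 \left(- \frac{1}{36}\right)}{4} = \frac{1}{4} \left(- \frac{49}{9}\right) = - \frac{49}{36} \approx -1.3611$)
$E{\left(D \right)} = 5 + D$
$x{\left(J,d \right)} = - 994 J - 994 d$ ($x{\left(J,d \right)} = - 7 \left(J + d\right) \left(\left(5 + 4\right) + 133\right) = - 7 \left(J + d\right) \left(9 + 133\right) = - 7 \left(J + d\right) 142 = - 7 \left(142 J + 142 d\right) = - 994 J - 994 d$)
$- x{\left(Y,153 \right)} = - (\left(-994\right) \left(- \frac{49}{36}\right) - 152082) = - (\frac{24353}{18} - 152082) = \left(-1\right) \left(- \frac{2713123}{18}\right) = \frac{2713123}{18}$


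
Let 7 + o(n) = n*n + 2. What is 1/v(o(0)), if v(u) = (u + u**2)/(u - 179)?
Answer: -46/5 ≈ -9.2000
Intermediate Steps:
o(n) = -5 + n**2 (o(n) = -7 + (n*n + 2) = -7 + (n**2 + 2) = -7 + (2 + n**2) = -5 + n**2)
v(u) = (u + u**2)/(-179 + u)
1/v(o(0)) = 1/((-5 + 0**2)*(1 + (-5 + 0**2))/(-179 + (-5 + 0**2))) = 1/((-5 + 0)*(1 + (-5 + 0))/(-179 + (-5 + 0))) = 1/(-5*(1 - 5)/(-179 - 5)) = 1/(-5*(-4)/(-184)) = 1/(-5*(-1/184)*(-4)) = 1/(-5/46) = -46/5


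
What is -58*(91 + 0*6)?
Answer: -5278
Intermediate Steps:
-58*(91 + 0*6) = -58*(91 + 0) = -58*91 = -5278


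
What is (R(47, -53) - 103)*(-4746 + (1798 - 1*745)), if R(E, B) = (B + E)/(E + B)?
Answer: 376686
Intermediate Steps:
R(E, B) = 1 (R(E, B) = (B + E)/(B + E) = 1)
(R(47, -53) - 103)*(-4746 + (1798 - 1*745)) = (1 - 103)*(-4746 + (1798 - 1*745)) = -102*(-4746 + (1798 - 745)) = -102*(-4746 + 1053) = -102*(-3693) = 376686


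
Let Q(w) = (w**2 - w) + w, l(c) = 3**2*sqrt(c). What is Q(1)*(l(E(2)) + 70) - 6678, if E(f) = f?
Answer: -6608 + 9*sqrt(2) ≈ -6595.3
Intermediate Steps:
l(c) = 9*sqrt(c)
Q(w) = w**2
Q(1)*(l(E(2)) + 70) - 6678 = 1**2*(9*sqrt(2) + 70) - 6678 = 1*(70 + 9*sqrt(2)) - 6678 = (70 + 9*sqrt(2)) - 6678 = -6608 + 9*sqrt(2)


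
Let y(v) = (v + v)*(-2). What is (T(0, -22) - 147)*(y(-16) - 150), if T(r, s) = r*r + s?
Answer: 14534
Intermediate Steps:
T(r, s) = s + r² (T(r, s) = r² + s = s + r²)
y(v) = -4*v (y(v) = (2*v)*(-2) = -4*v)
(T(0, -22) - 147)*(y(-16) - 150) = ((-22 + 0²) - 147)*(-4*(-16) - 150) = ((-22 + 0) - 147)*(64 - 150) = (-22 - 147)*(-86) = -169*(-86) = 14534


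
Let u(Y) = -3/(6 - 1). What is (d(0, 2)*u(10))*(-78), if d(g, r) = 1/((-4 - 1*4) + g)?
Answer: -117/20 ≈ -5.8500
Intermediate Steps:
u(Y) = -3/5
d(g, r) = 1/(-8 + g) (d(g, r) = 1/((-4 - 4) + g) = 1/(-8 + g))
(d(0, 2)*u(10))*(-78) = (-3/5/(-8 + 0))*(-78) = (-3/5/(-8))*(-78) = -1/8*(-3/5)*(-78) = (3/40)*(-78) = -117/20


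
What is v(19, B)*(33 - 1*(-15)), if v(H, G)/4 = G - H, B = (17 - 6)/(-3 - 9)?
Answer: -3824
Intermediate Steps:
B = -11/12 (B = 11/(-12) = 11*(-1/12) = -11/12 ≈ -0.91667)
v(H, G) = -4*H + 4*G (v(H, G) = 4*(G - H) = -4*H + 4*G)
v(19, B)*(33 - 1*(-15)) = (-4*19 + 4*(-11/12))*(33 - 1*(-15)) = (-76 - 11/3)*(33 + 15) = -239/3*48 = -3824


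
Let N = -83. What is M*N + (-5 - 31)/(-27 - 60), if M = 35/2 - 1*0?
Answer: -84221/58 ≈ -1452.1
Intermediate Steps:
M = 35/2 (M = 35*(1/2) + 0 = 35/2 + 0 = 35/2 ≈ 17.500)
M*N + (-5 - 31)/(-27 - 60) = (35/2)*(-83) + (-5 - 31)/(-27 - 60) = -2905/2 - 36/(-87) = -2905/2 - 36*(-1/87) = -2905/2 + 12/29 = -84221/58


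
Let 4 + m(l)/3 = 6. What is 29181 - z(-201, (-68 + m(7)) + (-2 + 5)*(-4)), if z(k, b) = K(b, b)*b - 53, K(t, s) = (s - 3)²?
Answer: 467980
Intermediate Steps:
m(l) = 6 (m(l) = -12 + 3*6 = -12 + 18 = 6)
K(t, s) = (-3 + s)²
z(k, b) = -53 + b*(-3 + b)² (z(k, b) = (-3 + b)²*b - 53 = b*(-3 + b)² - 53 = -53 + b*(-3 + b)²)
29181 - z(-201, (-68 + m(7)) + (-2 + 5)*(-4)) = 29181 - (-53 + ((-68 + 6) + (-2 + 5)*(-4))*(-3 + ((-68 + 6) + (-2 + 5)*(-4)))²) = 29181 - (-53 + (-62 + 3*(-4))*(-3 + (-62 + 3*(-4)))²) = 29181 - (-53 + (-62 - 12)*(-3 + (-62 - 12))²) = 29181 - (-53 - 74*(-3 - 74)²) = 29181 - (-53 - 74*(-77)²) = 29181 - (-53 - 74*5929) = 29181 - (-53 - 438746) = 29181 - 1*(-438799) = 29181 + 438799 = 467980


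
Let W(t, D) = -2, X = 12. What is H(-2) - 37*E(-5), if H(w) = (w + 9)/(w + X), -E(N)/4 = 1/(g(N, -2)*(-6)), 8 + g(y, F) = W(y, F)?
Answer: 19/6 ≈ 3.1667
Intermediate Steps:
g(y, F) = -10 (g(y, F) = -8 - 2 = -10)
E(N) = -1/15 (E(N) = -4/((-10*(-6))) = -4/60 = -4*1/60 = -1/15)
H(w) = (9 + w)/(12 + w) (H(w) = (w + 9)/(w + 12) = (9 + w)/(12 + w))
H(-2) - 37*E(-5) = (9 - 2)/(12 - 2) - 37*(-1/15) = 7/10 + 37/15 = 19/6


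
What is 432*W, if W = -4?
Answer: -1728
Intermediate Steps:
432*W = 432*(-4) = -1728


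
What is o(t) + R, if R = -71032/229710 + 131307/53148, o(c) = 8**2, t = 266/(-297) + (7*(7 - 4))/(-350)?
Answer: 10355634043/156520860 ≈ 66.161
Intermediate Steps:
t = -14191/14850 (t = 266*(-1/297) + (7*3)*(-1/350) = -266/297 + 21*(-1/350) = -266/297 - 3/50 = -14191/14850 ≈ -0.95562)
o(c) = 64
R = 338299003/156520860 (R = -71032*1/229710 + 131307*(1/53148) = -2732/8835 + 43769/17716 = 338299003/156520860 ≈ 2.1614)
o(t) + R = 64 + 338299003/156520860 = 10355634043/156520860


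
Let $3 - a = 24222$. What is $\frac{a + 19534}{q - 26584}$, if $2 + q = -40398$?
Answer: $\frac{4685}{66984} \approx 0.069942$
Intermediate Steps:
$q = -40400$ ($q = -2 - 40398 = -40400$)
$a = -24219$ ($a = 3 - 24222 = -24219$)
$\frac{a + 19534}{q - 26584} = \frac{-24219 + 19534}{-40400 - 26584} = - \frac{4685}{-66984} = \left(-4685\right) \left(- \frac{1}{66984}\right) = \frac{4685}{66984}$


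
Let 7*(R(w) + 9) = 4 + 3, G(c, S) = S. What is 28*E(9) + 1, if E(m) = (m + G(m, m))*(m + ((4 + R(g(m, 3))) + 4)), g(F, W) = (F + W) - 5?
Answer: 4537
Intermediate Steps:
g(F, W) = -5 + F + W
R(w) = -8 (R(w) = -9 + (4 + 3)/7 = -9 + (⅐)*7 = -9 + 1 = -8)
E(m) = 2*m² (E(m) = (m + m)*(m + ((4 - 8) + 4)) = (2*m)*(m + (-4 + 4)) = (2*m)*(m + 0) = (2*m)*m = 2*m²)
28*E(9) + 1 = 28*(2*9²) + 1 = 28*(2*81) + 1 = 28*162 + 1 = 4536 + 1 = 4537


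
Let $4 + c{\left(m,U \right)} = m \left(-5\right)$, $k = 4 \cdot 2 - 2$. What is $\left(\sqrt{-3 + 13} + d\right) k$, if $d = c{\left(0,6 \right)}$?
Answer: $-24 + 6 \sqrt{10} \approx -5.0263$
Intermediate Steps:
$k = 6$ ($k = 8 - 2 = 6$)
$c{\left(m,U \right)} = -4 - 5 m$ ($c{\left(m,U \right)} = -4 + m \left(-5\right) = -4 - 5 m$)
$d = -4$ ($d = -4 - 0 = -4 + 0 = -4$)
$\left(\sqrt{-3 + 13} + d\right) k = \left(\sqrt{-3 + 13} - 4\right) 6 = \left(\sqrt{10} - 4\right) 6 = \left(-4 + \sqrt{10}\right) 6 = -24 + 6 \sqrt{10}$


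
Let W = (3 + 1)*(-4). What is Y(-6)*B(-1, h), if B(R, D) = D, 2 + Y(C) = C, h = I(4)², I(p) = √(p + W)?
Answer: 96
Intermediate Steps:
W = -16 (W = 4*(-4) = -16)
I(p) = √(-16 + p) (I(p) = √(p - 16) = √(-16 + p))
h = -12 (h = (√(-16 + 4))² = (√(-12))² = (2*I*√3)² = -12)
Y(C) = -2 + C
Y(-6)*B(-1, h) = (-2 - 6)*(-12) = -8*(-12) = 96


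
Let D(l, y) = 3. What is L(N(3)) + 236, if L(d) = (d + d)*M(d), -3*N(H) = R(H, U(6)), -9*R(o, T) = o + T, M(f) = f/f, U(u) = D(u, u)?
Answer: 2128/9 ≈ 236.44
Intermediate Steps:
U(u) = 3
M(f) = 1
R(o, T) = -T/9 - o/9 (R(o, T) = -(o + T)/9 = -(T + o)/9 = -T/9 - o/9)
N(H) = ⅑ + H/27 (N(H) = -(-⅑*3 - H/9)/3 = -(-⅓ - H/9)/3 = ⅑ + H/27)
L(d) = 2*d (L(d) = (d + d)*1 = (2*d)*1 = 2*d)
L(N(3)) + 236 = 2*(⅑ + (1/27)*3) + 236 = 2*(⅑ + ⅑) + 236 = 2*(2/9) + 236 = 4/9 + 236 = 2128/9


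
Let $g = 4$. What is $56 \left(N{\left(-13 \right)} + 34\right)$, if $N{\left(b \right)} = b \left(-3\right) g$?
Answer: $10640$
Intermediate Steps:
$N{\left(b \right)} = - 12 b$ ($N{\left(b \right)} = b \left(-3\right) 4 = - 3 b 4 = - 12 b$)
$56 \left(N{\left(-13 \right)} + 34\right) = 56 \left(\left(-12\right) \left(-13\right) + 34\right) = 56 \left(156 + 34\right) = 56 \cdot 190 = 10640$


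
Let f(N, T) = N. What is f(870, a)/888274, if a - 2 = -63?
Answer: 435/444137 ≈ 0.00097943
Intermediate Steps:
a = -61 (a = 2 - 63 = -61)
f(870, a)/888274 = 870/888274 = 870*(1/888274) = 435/444137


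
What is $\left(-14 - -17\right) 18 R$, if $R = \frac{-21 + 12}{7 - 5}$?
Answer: $-243$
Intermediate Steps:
$R = - \frac{9}{2} \approx -4.5$
$\left(-14 - -17\right) 18 R = \left(-14 - -17\right) 18 \left(- \frac{9}{2}\right) = \left(-14 + 17\right) 18 \left(- \frac{9}{2}\right) = 3 \cdot 18 \left(- \frac{9}{2}\right) = 54 \left(- \frac{9}{2}\right) = -243$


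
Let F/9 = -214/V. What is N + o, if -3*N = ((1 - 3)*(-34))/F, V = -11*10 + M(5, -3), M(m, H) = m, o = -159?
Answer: -154307/963 ≈ -160.24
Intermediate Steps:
V = -105 (V = -11*10 + 5 = -110 + 5 = -105)
F = 642/35 (F = 9*(-214/(-105)) = 9*(-214*(-1/105)) = 9*(214/105) = 642/35 ≈ 18.343)
N = -1190/963 (N = -(1 - 3)*(-34)/(3*642/35) = -(-2*(-34))*35/(3*642) = -68*35/(3*642) = -1/3*1190/321 = -1190/963 ≈ -1.2357)
N + o = -1190/963 - 159 = -154307/963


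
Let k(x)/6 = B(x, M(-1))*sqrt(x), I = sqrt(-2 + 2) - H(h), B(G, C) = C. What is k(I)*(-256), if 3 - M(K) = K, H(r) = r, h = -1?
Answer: -6144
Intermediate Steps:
M(K) = 3 - K
I = 1 (I = sqrt(-2 + 2) - 1*(-1) = sqrt(0) + 1 = 0 + 1 = 1)
k(x) = 24*sqrt(x) (k(x) = 6*((3 - 1*(-1))*sqrt(x)) = 6*((3 + 1)*sqrt(x)) = 6*(4*sqrt(x)) = 24*sqrt(x))
k(I)*(-256) = (24*sqrt(1))*(-256) = (24*1)*(-256) = 24*(-256) = -6144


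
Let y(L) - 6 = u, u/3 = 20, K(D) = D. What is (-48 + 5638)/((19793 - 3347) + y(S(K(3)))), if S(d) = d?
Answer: 65/192 ≈ 0.33854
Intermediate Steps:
u = 60 (u = 3*20 = 60)
y(L) = 66 (y(L) = 6 + 60 = 66)
(-48 + 5638)/((19793 - 3347) + y(S(K(3)))) = (-48 + 5638)/((19793 - 3347) + 66) = 5590/(16446 + 66) = 5590/16512 = 5590*(1/16512) = 65/192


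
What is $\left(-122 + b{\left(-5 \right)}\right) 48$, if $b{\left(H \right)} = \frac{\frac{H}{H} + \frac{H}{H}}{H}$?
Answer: $- \frac{29376}{5} \approx -5875.2$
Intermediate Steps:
$b{\left(H \right)} = \frac{2}{H}$ ($b{\left(H \right)} = \frac{1 + 1}{H} = \frac{2}{H}$)
$\left(-122 + b{\left(-5 \right)}\right) 48 = \left(-122 + \frac{2}{-5}\right) 48 = \left(-122 + 2 \left(- \frac{1}{5}\right)\right) 48 = \left(-122 - \frac{2}{5}\right) 48 = \left(- \frac{612}{5}\right) 48 = - \frac{29376}{5}$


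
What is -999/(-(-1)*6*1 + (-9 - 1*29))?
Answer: 999/32 ≈ 31.219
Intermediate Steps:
-999/(-(-1)*6*1 + (-9 - 1*29)) = -999/(-1*(-6)*1 + (-9 - 29)) = -999/(6*1 - 38) = -999/(6 - 38) = -999/(-32) = -999*(-1/32) = 999/32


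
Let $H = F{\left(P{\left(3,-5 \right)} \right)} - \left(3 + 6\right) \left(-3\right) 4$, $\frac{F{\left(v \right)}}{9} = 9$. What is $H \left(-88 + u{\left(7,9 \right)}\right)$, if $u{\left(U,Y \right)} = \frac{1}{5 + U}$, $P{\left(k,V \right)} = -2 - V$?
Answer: $- \frac{66465}{4} \approx -16616.0$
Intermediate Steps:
$F{\left(v \right)} = 81$ ($F{\left(v \right)} = 9 \cdot 9 = 81$)
$H = 189$ ($H = 81 - \left(3 + 6\right) \left(-3\right) 4 = 81 - 9 \left(-3\right) 4 = 81 - \left(-27\right) 4 = 81 - -108 = 81 + 108 = 189$)
$H \left(-88 + u{\left(7,9 \right)}\right) = 189 \left(-88 + \frac{1}{5 + 7}\right) = 189 \left(-88 + \frac{1}{12}\right) = 189 \left(- \frac{1055}{12}\right) = - \frac{66465}{4}$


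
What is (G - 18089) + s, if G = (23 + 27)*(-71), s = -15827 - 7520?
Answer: -44986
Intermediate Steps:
s = -23347
G = -3550 (G = 50*(-71) = -3550)
(G - 18089) + s = (-3550 - 18089) - 23347 = -21639 - 23347 = -44986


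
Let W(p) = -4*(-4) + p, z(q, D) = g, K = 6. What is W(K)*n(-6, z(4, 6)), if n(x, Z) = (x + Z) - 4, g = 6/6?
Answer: -198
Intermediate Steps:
g = 1 (g = 6*(⅙) = 1)
z(q, D) = 1
n(x, Z) = -4 + Z + x (n(x, Z) = (Z + x) - 4 = -4 + Z + x)
W(p) = 16 + p
W(K)*n(-6, z(4, 6)) = (16 + 6)*(-4 + 1 - 6) = 22*(-9) = -198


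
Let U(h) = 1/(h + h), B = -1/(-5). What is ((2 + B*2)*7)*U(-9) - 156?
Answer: -2354/15 ≈ -156.93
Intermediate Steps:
B = ⅕ (B = -1*(-⅕) = ⅕ ≈ 0.20000)
U(h) = 1/(2*h)
((2 + B*2)*7)*U(-9) - 156 = ((2 + (⅕)*2)*7)*((½)/(-9)) - 156 = ((2 + ⅖)*7)*((½)*(-⅑)) - 156 = ((12/5)*7)*(-1/18) - 156 = (84/5)*(-1/18) - 156 = -14/15 - 156 = -2354/15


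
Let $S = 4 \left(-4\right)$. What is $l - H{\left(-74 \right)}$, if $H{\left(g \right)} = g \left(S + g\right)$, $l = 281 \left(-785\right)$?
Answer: $-227245$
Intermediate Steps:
$l = -220585$
$S = -16$
$H{\left(g \right)} = g \left(-16 + g\right)$
$l - H{\left(-74 \right)} = -220585 - - 74 \left(-16 - 74\right) = -220585 - \left(-74\right) \left(-90\right) = -220585 - 6660 = -227245$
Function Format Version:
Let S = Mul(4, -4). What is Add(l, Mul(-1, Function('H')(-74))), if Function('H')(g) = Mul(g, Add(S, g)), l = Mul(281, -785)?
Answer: -227245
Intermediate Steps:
l = -220585
S = -16
Function('H')(g) = Mul(g, Add(-16, g))
Add(l, Mul(-1, Function('H')(-74))) = Add(-220585, Mul(-1, Mul(-74, Add(-16, -74)))) = Add(-220585, Mul(-1, Mul(-74, -90))) = Add(-220585, Mul(-1, 6660)) = Add(-220585, -6660) = -227245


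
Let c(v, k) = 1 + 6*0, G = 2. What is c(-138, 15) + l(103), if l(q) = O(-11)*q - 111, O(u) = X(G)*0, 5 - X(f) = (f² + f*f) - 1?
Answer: -110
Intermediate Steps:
X(f) = 6 - 2*f² (X(f) = 5 - ((f² + f*f) - 1) = 5 - ((f² + f²) - 1) = 5 - (2*f² - 1) = 5 - (-1 + 2*f²) = 5 + (1 - 2*f²) = 6 - 2*f²)
c(v, k) = 1 (c(v, k) = 1 + 0 = 1)
O(u) = 0 (O(u) = (6 - 2*2²)*0 = (6 - 2*4)*0 = (6 - 8)*0 = -2*0 = 0)
l(q) = -111 (l(q) = 0*q - 111 = 0 - 111 = -111)
c(-138, 15) + l(103) = 1 - 111 = -110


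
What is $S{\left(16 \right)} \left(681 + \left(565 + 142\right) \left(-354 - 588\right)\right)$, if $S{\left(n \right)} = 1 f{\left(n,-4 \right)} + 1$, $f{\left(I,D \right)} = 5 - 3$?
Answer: $-1995939$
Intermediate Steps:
$f{\left(I,D \right)} = 2$ ($f{\left(I,D \right)} = 5 - 3 = 2$)
$S{\left(n \right)} = 3$ ($S{\left(n \right)} = 1 \cdot 2 + 1 = 2 + 1 = 3$)
$S{\left(16 \right)} \left(681 + \left(565 + 142\right) \left(-354 - 588\right)\right) = 3 \left(681 + \left(565 + 142\right) \left(-354 - 588\right)\right) = 3 \left(681 + 707 \left(-942\right)\right) = 3 \left(681 - 665994\right) = 3 \left(-665313\right) = -1995939$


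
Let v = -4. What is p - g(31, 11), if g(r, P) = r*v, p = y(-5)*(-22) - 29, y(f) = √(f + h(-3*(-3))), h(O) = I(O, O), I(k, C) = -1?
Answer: 95 - 22*I*√6 ≈ 95.0 - 53.889*I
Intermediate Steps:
h(O) = -1
y(f) = √(-1 + f) (y(f) = √(f - 1) = √(-1 + f))
p = -29 - 22*I*√6 (p = √(-1 - 5)*(-22) - 29 = √(-6)*(-22) - 29 = (I*√6)*(-22) - 29 = -22*I*√6 - 29 = -29 - 22*I*√6 ≈ -29.0 - 53.889*I)
g(r, P) = -4*r (g(r, P) = r*(-4) = -4*r)
p - g(31, 11) = (-29 - 22*I*√6) - (-4)*31 = (-29 - 22*I*√6) - 1*(-124) = (-29 - 22*I*√6) + 124 = 95 - 22*I*√6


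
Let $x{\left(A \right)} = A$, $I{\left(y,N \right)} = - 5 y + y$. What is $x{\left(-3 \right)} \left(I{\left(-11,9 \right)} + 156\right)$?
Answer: $-600$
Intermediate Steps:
$I{\left(y,N \right)} = - 4 y$
$x{\left(-3 \right)} \left(I{\left(-11,9 \right)} + 156\right) = - 3 \left(\left(-4\right) \left(-11\right) + 156\right) = - 3 \left(44 + 156\right) = \left(-3\right) 200 = -600$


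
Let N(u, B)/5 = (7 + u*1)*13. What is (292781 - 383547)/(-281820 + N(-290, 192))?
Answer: 90766/300215 ≈ 0.30234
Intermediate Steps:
N(u, B) = 455 + 65*u (N(u, B) = 5*((7 + u*1)*13) = 5*((7 + u)*13) = 5*(91 + 13*u) = 455 + 65*u)
(292781 - 383547)/(-281820 + N(-290, 192)) = (292781 - 383547)/(-281820 + (455 + 65*(-290))) = -90766/(-281820 + (455 - 18850)) = -90766/(-281820 - 18395) = -90766/(-300215) = -90766*(-1/300215) = 90766/300215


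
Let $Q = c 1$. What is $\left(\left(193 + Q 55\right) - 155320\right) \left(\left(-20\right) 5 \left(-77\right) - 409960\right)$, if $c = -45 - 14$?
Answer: $63706720720$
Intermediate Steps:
$c = -59$ ($c = -45 - 14 = -59$)
$Q = -59$ ($Q = \left(-59\right) 1 = -59$)
$\left(\left(193 + Q 55\right) - 155320\right) \left(\left(-20\right) 5 \left(-77\right) - 409960\right) = \left(\left(193 - 3245\right) - 155320\right) \left(\left(-20\right) 5 \left(-77\right) - 409960\right) = \left(\left(193 - 3245\right) - 155320\right) \left(\left(-100\right) \left(-77\right) - 409960\right) = \left(-3052 - 155320\right) \left(7700 - 409960\right) = \left(-158372\right) \left(-402260\right) = 63706720720$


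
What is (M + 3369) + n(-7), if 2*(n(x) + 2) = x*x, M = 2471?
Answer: 11725/2 ≈ 5862.5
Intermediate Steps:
n(x) = -2 + x**2/2 (n(x) = -2 + (x*x)/2 = -2 + x**2/2)
(M + 3369) + n(-7) = (2471 + 3369) + (-2 + (1/2)*(-7)**2) = 5840 + (-2 + (1/2)*49) = 5840 + (-2 + 49/2) = 5840 + 45/2 = 11725/2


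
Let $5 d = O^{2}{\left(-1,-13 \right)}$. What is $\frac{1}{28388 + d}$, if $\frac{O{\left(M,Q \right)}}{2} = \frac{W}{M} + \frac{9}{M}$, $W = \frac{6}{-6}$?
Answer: $\frac{5}{142196} \approx 3.5163 \cdot 10^{-5}$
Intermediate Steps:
$W = -1$ ($W = 6 \left(- \frac{1}{6}\right) = -1$)
$O{\left(M,Q \right)} = \frac{16}{M}$ ($O{\left(M,Q \right)} = 2 \left(- \frac{1}{M} + \frac{9}{M}\right) = 2 \frac{8}{M} = \frac{16}{M}$)
$d = \frac{256}{5}$ ($d = \frac{\left(\frac{16}{-1}\right)^{2}}{5} = \frac{\left(16 \left(-1\right)\right)^{2}}{5} = \frac{\left(-16\right)^{2}}{5} = \frac{1}{5} \cdot 256 = \frac{256}{5} \approx 51.2$)
$\frac{1}{28388 + d} = \frac{1}{28388 + \frac{256}{5}} = \frac{1}{\frac{142196}{5}} = \frac{5}{142196}$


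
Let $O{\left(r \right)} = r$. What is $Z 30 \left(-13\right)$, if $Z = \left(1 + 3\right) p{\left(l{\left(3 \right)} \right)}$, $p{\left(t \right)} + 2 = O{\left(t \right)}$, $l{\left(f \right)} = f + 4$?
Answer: $-7800$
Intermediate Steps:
$l{\left(f \right)} = 4 + f$
$p{\left(t \right)} = -2 + t$
$Z = 20$ ($Z = \left(1 + 3\right) \left(-2 + \left(4 + 3\right)\right) = 4 \left(-2 + 7\right) = 4 \cdot 5 = 20$)
$Z 30 \left(-13\right) = 20 \cdot 30 \left(-13\right) = 20 \left(-390\right) = -7800$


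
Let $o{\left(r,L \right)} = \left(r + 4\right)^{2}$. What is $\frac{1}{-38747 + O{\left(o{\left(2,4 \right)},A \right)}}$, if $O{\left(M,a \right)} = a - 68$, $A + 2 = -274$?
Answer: $- \frac{1}{39091} \approx -2.5581 \cdot 10^{-5}$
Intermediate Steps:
$o{\left(r,L \right)} = \left(4 + r\right)^{2}$
$A = -276$ ($A = -2 - 274 = -276$)
$O{\left(M,a \right)} = -68 + a$
$\frac{1}{-38747 + O{\left(o{\left(2,4 \right)},A \right)}} = \frac{1}{-38747 - 344} = \frac{1}{-39091} = - \frac{1}{39091}$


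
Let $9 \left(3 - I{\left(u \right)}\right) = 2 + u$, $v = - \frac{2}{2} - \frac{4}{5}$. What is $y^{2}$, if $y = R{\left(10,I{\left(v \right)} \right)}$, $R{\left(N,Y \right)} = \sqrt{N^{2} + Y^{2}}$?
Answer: $\frac{220456}{2025} \approx 108.87$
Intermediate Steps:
$v = - \frac{9}{5}$ ($v = \left(-2\right) \frac{1}{2} - \frac{4}{5} = -1 - \frac{4}{5} = - \frac{9}{5} \approx -1.8$)
$I{\left(u \right)} = \frac{25}{9} - \frac{u}{9}$ ($I{\left(u \right)} = 3 - \frac{2 + u}{9} = 3 - \left(\frac{2}{9} + \frac{u}{9}\right) = \frac{25}{9} - \frac{u}{9}$)
$y = \frac{2 \sqrt{55114}}{45}$ ($y = \sqrt{10^{2} + \left(\frac{25}{9} - - \frac{1}{5}\right)^{2}} = \sqrt{100 + \left(\frac{25}{9} + \frac{1}{5}\right)^{2}} = \sqrt{100 + \left(\frac{134}{45}\right)^{2}} = \sqrt{100 + \frac{17956}{2025}} = \sqrt{\frac{220456}{2025}} = \frac{2 \sqrt{55114}}{45} \approx 10.434$)
$y^{2} = \left(\frac{2 \sqrt{55114}}{45}\right)^{2} = \frac{220456}{2025}$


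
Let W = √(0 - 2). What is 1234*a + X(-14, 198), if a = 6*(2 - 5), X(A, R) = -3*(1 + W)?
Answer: -22215 - 3*I*√2 ≈ -22215.0 - 4.2426*I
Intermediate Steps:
W = I*√2 (W = √(-2) = I*√2 ≈ 1.4142*I)
X(A, R) = -3 - 3*I*√2 (X(A, R) = -3*(1 + I*√2) = -3 - 3*I*√2)
a = -18 (a = 6*(-3) = -18)
1234*a + X(-14, 198) = 1234*(-18) + (-3 - 3*I*√2) = -22212 + (-3 - 3*I*√2) = -22215 - 3*I*√2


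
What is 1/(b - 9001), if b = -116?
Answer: -1/9117 ≈ -0.00010969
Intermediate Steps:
1/(b - 9001) = 1/(-116 - 9001) = 1/(-9117) = -1/9117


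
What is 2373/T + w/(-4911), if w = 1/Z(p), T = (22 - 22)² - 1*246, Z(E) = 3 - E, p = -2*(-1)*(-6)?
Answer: -58269097/6040530 ≈ -9.6464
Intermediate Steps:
p = -12 (p = 2*(-6) = -12)
T = -246 (T = 0² - 246 = 0 - 246 = -246)
w = 1/15 (w = 1/(3 - 1*(-12)) = 1/(3 + 12) = 1/15 ≈ 0.066667)
2373/T + w/(-4911) = 2373/(-246) + (1/15)/(-4911) = 2373*(-1/246) + (1/15)*(-1/4911) = -791/82 - 1/73665 = -58269097/6040530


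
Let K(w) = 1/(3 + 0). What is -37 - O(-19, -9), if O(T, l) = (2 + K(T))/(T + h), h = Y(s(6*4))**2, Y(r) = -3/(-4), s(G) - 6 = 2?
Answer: -32633/885 ≈ -36.873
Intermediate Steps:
s(G) = 8 (s(G) = 6 + 2 = 8)
Y(r) = 3/4 (Y(r) = -3*(-1/4) = 3/4)
K(w) = 1/3
h = 9/16 (h = (3/4)**2 = 9/16 ≈ 0.56250)
O(T, l) = 7/(3*(9/16 + T)) (O(T, l) = (2 + 1/3)/(T + 9/16) = 7/(3*(9/16 + T)))
-37 - O(-19, -9) = -37 - 112/(3*(9 + 16*(-19))) = -37 - 112/(3*(9 - 304)) = -37 - 112/(3*(-295)) = -37 - 112*(-1)/(3*295) = -37 - 1*(-112/885) = -37 + 112/885 = -32633/885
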